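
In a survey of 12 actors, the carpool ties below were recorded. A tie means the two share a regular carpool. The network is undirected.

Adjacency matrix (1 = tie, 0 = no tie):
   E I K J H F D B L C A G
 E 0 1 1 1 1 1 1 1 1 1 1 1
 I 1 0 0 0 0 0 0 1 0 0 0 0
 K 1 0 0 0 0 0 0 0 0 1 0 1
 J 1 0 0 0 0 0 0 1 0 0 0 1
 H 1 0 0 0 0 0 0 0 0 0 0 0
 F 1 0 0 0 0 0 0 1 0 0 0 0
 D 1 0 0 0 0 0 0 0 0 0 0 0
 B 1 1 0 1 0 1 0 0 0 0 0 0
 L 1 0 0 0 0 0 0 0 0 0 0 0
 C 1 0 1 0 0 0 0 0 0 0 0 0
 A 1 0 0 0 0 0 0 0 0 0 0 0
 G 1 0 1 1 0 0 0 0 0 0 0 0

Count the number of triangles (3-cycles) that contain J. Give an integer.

J's neighbors: B, E, and G.
Neighbor pairs that are themselves tied: J–B–E; J–E–G. Each forms one triangle with J, for 2 in total.

2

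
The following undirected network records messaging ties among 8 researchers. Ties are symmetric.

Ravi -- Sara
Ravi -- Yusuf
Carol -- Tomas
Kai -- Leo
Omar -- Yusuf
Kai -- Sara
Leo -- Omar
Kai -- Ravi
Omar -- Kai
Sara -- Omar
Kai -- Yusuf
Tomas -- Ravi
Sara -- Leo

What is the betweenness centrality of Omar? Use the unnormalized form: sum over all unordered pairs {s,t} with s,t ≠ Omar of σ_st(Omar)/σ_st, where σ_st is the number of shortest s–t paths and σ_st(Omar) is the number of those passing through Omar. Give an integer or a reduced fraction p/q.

5/6

Pairs whose geodesics pass through Omar — Leo–Yusuf: 1/2; Yusuf–Sara: 1/3.
All other pairs contribute 0.
Summing the contributions gives betweenness(Omar) = 5/6.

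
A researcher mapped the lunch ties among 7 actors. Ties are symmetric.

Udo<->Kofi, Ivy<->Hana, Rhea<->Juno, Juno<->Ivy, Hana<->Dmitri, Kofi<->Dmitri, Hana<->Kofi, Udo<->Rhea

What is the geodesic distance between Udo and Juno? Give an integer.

One shortest route is Udo – Rhea – Juno, which uses 2 edges, and Udo and Juno are not directly tied, so nothing shorter exists. So d(Udo,Juno) = 2.

2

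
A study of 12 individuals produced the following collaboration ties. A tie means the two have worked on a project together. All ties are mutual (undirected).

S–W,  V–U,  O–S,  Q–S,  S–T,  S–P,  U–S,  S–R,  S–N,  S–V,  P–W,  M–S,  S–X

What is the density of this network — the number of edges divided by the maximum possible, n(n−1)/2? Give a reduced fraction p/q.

There are 13 edges and 12 nodes, so the maximum possible is C(12,2) = 66.
Density = 13/66.

13/66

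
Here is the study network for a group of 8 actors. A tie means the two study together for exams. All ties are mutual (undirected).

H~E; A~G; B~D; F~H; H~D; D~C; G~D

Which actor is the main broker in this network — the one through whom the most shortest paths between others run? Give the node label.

D

Unnormalized betweenness of each node: A:0, B:0, C:0, D:17, E:0, F:0, G:6, H:11.
D has the largest value, 17, making it the main broker — the node through which the most shortest paths run.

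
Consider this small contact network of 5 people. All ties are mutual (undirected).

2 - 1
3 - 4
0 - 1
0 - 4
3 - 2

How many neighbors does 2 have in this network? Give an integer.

2 is directly tied to 1 and 3. That is 2 neighbors, so the degree of 2 is 2.

2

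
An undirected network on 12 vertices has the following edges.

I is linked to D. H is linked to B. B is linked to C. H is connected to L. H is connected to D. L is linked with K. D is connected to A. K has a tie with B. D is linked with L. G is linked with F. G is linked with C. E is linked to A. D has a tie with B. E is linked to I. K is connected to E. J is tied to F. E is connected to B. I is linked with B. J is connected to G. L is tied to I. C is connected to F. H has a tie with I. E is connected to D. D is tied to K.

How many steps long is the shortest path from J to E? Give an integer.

4

One shortest route is J – G – C – B – E, which uses 4 edges, and at distance 3 from J we only reach {B}, which does not include E. So d(J,E) = 4.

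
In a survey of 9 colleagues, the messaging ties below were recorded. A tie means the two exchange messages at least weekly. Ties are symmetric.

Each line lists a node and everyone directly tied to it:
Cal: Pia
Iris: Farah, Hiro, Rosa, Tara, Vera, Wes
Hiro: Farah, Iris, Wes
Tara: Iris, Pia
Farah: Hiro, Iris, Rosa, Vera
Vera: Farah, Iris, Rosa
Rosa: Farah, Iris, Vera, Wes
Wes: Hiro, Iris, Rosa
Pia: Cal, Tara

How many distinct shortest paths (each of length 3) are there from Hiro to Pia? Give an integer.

1

The shortest distance is 3, and the only length-3 path is Hiro–Iris–Tara–Pia. So there is exactly 1 shortest path.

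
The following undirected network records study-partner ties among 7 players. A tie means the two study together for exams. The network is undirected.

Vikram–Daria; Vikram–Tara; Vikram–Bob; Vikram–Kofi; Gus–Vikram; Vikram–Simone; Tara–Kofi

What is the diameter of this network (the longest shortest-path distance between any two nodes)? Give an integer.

2

Eccentricity of each node (its greatest distance to any other): Bob:2, Daria:2, Gus:2, Kofi:2, Simone:2, Tara:2, Vikram:1.
The maximum eccentricity is 2, realized for instance by the pair Simone–Bob via Simone – Vikram – Bob. So the diameter is 2.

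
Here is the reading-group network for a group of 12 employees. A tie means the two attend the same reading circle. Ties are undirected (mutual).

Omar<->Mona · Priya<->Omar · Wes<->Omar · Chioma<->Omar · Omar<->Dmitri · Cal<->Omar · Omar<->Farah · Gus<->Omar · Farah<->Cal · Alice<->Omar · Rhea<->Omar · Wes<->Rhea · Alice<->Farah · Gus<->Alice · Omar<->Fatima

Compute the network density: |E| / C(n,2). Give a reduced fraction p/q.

There are 15 edges and 12 nodes, so the maximum possible is C(12,2) = 66.
Density = 15/66 = 5/22.

5/22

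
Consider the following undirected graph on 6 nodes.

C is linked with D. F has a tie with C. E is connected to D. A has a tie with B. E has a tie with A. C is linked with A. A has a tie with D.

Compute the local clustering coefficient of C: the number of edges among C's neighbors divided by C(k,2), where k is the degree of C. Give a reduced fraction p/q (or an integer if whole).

C's neighbors: A, D, and F (k = 3).
Possible neighbor pairs: C(3,2) = 3. Edges among them: A–D → e = 1.
Clustering(C) = 1/3.

1/3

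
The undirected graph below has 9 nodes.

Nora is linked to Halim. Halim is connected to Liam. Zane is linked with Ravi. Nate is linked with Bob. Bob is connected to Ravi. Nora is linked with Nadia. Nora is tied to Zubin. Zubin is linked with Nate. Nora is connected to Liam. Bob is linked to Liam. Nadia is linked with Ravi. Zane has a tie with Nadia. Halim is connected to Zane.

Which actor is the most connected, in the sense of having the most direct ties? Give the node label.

Degrees — Bob:3, Halim:3, Liam:3, Nadia:3, Nate:2, Nora:4, Ravi:3, Zane:3, Zubin:2.
The maximum is 4, attained only by Nora.

Nora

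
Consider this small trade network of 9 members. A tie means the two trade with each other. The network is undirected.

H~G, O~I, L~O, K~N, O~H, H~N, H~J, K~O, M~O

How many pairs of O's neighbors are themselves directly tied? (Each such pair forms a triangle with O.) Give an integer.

O's neighbors are H, I, K, L, and M, but none of them are tied to each other, so no triangle contains O.

0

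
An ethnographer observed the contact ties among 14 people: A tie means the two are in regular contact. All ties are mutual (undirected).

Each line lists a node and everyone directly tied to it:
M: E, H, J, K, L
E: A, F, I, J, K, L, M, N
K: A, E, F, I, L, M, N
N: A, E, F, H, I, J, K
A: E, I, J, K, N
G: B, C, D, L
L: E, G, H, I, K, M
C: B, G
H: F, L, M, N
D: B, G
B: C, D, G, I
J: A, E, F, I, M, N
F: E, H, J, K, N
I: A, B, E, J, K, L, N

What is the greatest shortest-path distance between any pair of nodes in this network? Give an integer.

4

Eccentricity of each node (its greatest distance to any other): A:3, B:3, C:4, D:4, E:3, F:4, G:3, H:3, I:2, J:3, K:3, L:2, M:3, N:3.
The maximum eccentricity is 4, realized for instance by the pair D–F via D – B – I – E – F. So the diameter is 4.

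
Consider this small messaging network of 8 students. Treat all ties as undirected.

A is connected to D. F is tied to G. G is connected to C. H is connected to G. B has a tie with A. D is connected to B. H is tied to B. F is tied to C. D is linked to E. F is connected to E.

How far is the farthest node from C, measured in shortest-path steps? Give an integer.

4

Distances from C: A:4, B:3, D:3, E:2, F:1, G:1, H:2.
The largest is 4 (to A), so the eccentricity of C is 4.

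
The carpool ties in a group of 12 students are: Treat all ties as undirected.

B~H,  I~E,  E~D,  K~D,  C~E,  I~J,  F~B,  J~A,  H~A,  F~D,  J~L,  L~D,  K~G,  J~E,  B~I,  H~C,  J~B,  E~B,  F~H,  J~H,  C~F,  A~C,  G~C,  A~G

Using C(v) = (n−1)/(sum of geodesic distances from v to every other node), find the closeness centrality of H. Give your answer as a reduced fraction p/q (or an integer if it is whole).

Distances from H: A:1, B:1, C:1, D:2, E:2, F:1, G:2, I:2, J:1, K:3, L:2. Sum = 18.
n = 12, so closeness = 11/18.

11/18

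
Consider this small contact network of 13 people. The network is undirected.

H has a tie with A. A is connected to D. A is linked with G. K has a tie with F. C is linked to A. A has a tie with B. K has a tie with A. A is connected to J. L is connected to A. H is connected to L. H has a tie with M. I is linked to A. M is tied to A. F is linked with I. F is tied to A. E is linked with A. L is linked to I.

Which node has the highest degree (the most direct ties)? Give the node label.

Degrees — A:12, B:1, C:1, D:1, E:1, F:3, G:1, H:3, I:3, J:1, K:2, L:3, M:2.
The maximum is 12, attained only by A.

A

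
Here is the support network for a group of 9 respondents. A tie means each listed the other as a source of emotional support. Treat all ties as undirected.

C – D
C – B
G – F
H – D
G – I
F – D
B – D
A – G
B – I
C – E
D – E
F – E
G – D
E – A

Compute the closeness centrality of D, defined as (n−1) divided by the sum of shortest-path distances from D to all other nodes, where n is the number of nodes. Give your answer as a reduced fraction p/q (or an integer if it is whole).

Distances from D: A:2, B:1, C:1, E:1, F:1, G:1, H:1, I:2. Sum = 10.
n = 9, so closeness = 8/10 = 4/5.

4/5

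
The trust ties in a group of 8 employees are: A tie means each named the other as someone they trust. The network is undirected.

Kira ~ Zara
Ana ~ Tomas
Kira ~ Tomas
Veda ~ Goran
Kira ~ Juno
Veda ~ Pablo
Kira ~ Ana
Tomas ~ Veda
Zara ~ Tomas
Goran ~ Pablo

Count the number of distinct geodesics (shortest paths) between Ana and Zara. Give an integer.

2

The shortest distance is 2. The length-2 paths are: Ana–Kira–Zara; Ana–Tomas–Zara.
That gives 2 distinct shortest paths.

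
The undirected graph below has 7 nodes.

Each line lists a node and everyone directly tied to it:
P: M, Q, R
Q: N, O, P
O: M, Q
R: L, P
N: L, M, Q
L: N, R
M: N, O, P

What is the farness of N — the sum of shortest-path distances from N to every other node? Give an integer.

9

Distances from N: L:1, M:1, O:2, P:2, Q:1, R:2.
Sum = 1 + 1 + 2 + 2 + 1 + 2 = 9.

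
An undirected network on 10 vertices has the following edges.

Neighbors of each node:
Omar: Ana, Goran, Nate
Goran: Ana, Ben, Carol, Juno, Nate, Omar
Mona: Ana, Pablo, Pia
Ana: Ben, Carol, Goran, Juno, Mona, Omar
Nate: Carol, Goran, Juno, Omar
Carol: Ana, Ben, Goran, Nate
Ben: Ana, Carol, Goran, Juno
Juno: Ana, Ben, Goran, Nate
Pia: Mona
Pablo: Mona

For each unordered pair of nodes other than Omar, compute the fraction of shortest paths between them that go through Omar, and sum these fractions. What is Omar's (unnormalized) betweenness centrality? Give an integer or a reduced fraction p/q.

1

Pairs whose geodesics pass through Omar — Ana–Nate: 1/4; Nate–Mona: 1/4; Nate–Pablo: 1/4; Nate–Pia: 1/4.
All other pairs contribute 0.
Summing the contributions gives betweenness(Omar) = 1.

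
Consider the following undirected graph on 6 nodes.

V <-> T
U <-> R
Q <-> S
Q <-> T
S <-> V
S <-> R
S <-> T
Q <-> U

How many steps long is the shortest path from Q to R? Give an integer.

2

One shortest route is Q – S – R, which uses 2 edges, and Q and R are not directly tied, so nothing shorter exists. So d(Q,R) = 2.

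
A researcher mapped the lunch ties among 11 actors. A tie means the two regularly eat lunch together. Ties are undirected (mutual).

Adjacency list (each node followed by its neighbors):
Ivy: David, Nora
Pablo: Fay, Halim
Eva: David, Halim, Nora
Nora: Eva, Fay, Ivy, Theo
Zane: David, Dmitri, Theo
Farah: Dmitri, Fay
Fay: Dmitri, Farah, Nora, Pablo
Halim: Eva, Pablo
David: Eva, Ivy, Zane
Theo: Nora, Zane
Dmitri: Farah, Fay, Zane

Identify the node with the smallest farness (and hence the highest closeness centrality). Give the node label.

Nora

Farness (sum of distances to all others) for each node — David:20, Dmitri:20, Eva:19, Farah:23, Fay:17, Halim:23, Ivy:22, Nora:16, Pablo:22, Theo:21, Zane:19.
The smallest farness is 16, for Nora, so Nora has the highest closeness.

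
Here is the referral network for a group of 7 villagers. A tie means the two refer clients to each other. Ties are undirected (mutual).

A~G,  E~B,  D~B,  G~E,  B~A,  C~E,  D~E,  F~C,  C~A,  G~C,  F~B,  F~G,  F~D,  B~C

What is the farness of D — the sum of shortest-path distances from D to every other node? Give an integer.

9

Distances from D: A:2, B:1, C:2, E:1, F:1, G:2.
Sum = 2 + 1 + 2 + 1 + 1 + 2 = 9.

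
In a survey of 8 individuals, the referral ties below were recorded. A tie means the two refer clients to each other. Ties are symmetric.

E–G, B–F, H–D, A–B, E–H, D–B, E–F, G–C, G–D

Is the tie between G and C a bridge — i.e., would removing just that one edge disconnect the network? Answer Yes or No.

Without the G–C edge there is no alternate route between G and C, so the network disconnects. It is a bridge.

Yes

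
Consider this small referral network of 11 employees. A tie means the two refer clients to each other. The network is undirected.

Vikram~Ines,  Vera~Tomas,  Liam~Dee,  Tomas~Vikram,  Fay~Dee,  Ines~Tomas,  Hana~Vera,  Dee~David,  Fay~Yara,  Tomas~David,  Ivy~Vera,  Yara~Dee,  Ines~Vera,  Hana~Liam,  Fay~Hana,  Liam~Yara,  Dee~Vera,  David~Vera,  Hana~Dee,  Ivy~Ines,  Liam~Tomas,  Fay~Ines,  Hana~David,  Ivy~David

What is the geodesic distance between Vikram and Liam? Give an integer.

One shortest route is Vikram – Tomas – Liam, which uses 2 edges, and Vikram and Liam are not directly tied, so nothing shorter exists. So d(Vikram,Liam) = 2.

2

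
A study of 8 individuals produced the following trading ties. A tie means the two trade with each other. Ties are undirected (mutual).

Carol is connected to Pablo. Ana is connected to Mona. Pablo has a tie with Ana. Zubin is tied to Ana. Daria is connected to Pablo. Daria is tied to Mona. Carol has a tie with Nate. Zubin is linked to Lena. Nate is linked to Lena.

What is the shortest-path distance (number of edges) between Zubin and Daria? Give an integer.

3

One shortest route is Zubin – Ana – Mona – Daria, which uses 3 edges, and at distance 2 from Zubin we only reach {Mona, Nate, Pablo}, which does not include Daria. So d(Zubin,Daria) = 3.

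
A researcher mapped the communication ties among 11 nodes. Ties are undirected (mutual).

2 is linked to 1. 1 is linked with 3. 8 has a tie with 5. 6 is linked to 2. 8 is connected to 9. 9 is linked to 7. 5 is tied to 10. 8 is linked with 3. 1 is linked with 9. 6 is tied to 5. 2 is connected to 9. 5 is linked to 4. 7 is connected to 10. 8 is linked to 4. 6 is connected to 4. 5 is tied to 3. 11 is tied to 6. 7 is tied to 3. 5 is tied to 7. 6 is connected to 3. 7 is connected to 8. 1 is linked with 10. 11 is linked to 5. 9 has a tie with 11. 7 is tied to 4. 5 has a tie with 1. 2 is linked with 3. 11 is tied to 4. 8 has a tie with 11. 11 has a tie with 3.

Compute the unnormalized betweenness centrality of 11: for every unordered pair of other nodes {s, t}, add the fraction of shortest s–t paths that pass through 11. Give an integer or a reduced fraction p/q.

26/15

Pairs whose geodesics pass through 11 — 3–9: 1/5; 3–4: 1/5; 9–6: 1/2; 9–4: 1/3; 9–5: 1/4; 6–8: 1/4.
All other pairs contribute 0.
Summing the contributions gives betweenness(11) = 26/15.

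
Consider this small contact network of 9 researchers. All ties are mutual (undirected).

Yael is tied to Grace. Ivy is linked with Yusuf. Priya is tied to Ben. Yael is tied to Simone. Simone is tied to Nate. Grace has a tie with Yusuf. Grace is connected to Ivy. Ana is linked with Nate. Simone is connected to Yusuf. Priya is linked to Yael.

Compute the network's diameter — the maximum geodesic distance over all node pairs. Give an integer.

5

Eccentricity of each node (its greatest distance to any other): Ana:5, Ben:5, Grace:4, Ivy:4, Nate:4, Priya:4, Simone:3, Yael:3, Yusuf:4.
The maximum eccentricity is 5, realized for instance by the pair Ana–Ben via Ana – Nate – Simone – Yael – Priya – Ben. So the diameter is 5.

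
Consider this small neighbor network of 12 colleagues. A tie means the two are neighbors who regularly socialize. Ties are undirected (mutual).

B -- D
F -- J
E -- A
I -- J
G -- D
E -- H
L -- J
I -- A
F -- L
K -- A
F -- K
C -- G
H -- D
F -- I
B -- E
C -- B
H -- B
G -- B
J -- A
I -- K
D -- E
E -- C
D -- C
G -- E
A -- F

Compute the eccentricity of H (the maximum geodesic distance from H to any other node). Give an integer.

4

Distances from H: A:2, B:1, C:2, D:1, E:1, F:3, G:2, I:3, J:3, K:3, L:4.
The largest is 4 (to L), so the eccentricity of H is 4.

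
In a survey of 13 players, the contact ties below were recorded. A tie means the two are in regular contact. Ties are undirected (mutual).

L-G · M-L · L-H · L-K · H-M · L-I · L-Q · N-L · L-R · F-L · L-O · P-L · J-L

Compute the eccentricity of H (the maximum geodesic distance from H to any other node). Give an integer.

2

Distances from H: F:2, G:2, I:2, J:2, K:2, L:1, M:1, N:2, O:2, P:2, Q:2, R:2.
The largest is 2 (to F, O, R, I, N, G, J, Q, K, and P), so the eccentricity of H is 2.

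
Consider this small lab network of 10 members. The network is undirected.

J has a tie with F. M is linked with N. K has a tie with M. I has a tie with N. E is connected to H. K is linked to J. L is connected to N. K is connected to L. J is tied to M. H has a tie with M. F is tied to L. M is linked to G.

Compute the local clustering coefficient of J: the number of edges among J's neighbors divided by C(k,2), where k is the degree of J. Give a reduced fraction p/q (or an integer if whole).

J's neighbors: F, K, and M (k = 3).
Possible neighbor pairs: C(3,2) = 3. Edges among them: K–M → e = 1.
Clustering(J) = 1/3.

1/3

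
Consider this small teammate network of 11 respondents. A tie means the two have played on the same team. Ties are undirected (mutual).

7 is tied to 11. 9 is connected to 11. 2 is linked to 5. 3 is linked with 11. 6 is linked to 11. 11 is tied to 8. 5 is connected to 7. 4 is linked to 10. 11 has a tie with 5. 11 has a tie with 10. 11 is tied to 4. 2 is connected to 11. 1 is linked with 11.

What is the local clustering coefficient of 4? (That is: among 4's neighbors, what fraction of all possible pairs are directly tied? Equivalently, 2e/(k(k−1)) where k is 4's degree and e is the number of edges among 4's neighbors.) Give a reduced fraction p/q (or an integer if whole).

4's neighbors: 10 and 11 (k = 2).
Possible neighbor pairs: C(2,2) = 1. Edges among them: 10–11 → e = 1.
Clustering(4) = 1/1.

1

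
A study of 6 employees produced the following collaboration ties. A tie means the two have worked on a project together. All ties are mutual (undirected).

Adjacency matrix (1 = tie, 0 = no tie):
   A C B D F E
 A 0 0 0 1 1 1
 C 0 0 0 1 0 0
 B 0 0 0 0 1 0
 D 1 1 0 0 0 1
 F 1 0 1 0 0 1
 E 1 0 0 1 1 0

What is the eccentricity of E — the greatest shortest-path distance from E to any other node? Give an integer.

Distances from E: A:1, B:2, C:2, D:1, F:1.
The largest is 2 (to C and B), so the eccentricity of E is 2.

2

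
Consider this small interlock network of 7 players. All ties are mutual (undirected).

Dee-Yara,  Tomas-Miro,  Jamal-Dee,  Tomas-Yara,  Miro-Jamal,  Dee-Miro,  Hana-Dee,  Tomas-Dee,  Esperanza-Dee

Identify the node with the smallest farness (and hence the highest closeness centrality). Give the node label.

Dee

Farness (sum of distances to all others) for each node — Dee:6, Esperanza:11, Hana:11, Jamal:10, Miro:9, Tomas:9, Yara:10.
The smallest farness is 6, for Dee, so Dee has the highest closeness.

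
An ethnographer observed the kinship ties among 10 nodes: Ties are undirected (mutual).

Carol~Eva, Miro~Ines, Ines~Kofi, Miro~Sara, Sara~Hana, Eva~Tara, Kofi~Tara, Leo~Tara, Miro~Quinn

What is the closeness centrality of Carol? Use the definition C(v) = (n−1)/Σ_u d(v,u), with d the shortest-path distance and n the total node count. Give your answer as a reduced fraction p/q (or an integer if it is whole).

9/37

Distances from Carol: Eva:1, Hana:7, Ines:4, Kofi:3, Leo:3, Miro:5, Quinn:6, Sara:6, Tara:2. Sum = 37.
n = 10, so closeness = 9/37.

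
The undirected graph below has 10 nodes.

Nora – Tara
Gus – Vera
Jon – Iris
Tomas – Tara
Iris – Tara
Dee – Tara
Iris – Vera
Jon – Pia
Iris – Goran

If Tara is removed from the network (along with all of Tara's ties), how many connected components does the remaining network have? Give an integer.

Without Tara, the remaining ties split the others into: {Dee}; {Goran, Gus, Iris, Jon, Pia, Vera}; {Nora}; {Tomas}.
That's 4 separate components.

4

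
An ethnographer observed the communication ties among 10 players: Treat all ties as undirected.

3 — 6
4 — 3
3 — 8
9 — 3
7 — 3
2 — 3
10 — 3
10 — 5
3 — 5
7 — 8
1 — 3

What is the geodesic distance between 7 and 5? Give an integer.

2

One shortest route is 7 – 3 – 5, which uses 2 edges, and 7 and 5 are not directly tied, so nothing shorter exists. So d(7,5) = 2.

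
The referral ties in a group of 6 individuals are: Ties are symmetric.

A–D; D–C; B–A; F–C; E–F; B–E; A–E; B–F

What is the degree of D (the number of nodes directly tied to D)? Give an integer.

2

D is directly tied to A and C. That is 2 neighbors, so the degree of D is 2.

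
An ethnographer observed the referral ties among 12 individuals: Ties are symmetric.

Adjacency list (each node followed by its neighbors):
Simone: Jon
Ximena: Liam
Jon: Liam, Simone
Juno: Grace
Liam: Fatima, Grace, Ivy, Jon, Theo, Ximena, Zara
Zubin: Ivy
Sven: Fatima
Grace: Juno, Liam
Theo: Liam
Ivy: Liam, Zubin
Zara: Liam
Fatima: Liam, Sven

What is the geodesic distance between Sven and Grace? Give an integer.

One shortest route is Sven – Fatima – Liam – Grace, which uses 3 edges, and at distance 2 from Sven we only reach {Liam}, which does not include Grace. So d(Sven,Grace) = 3.

3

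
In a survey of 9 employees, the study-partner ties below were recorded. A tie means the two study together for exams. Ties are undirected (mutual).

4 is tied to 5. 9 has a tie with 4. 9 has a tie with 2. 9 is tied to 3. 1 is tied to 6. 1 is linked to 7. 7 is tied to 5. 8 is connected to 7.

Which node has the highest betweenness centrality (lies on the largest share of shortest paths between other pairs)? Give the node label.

7

Unnormalized betweenness of each node: 1:7, 2:0, 3:0, 4:15, 5:16, 6:0, 7:17, 8:0, 9:13.
7 has the largest value, 17, making it the main broker — the node through which the most shortest paths run.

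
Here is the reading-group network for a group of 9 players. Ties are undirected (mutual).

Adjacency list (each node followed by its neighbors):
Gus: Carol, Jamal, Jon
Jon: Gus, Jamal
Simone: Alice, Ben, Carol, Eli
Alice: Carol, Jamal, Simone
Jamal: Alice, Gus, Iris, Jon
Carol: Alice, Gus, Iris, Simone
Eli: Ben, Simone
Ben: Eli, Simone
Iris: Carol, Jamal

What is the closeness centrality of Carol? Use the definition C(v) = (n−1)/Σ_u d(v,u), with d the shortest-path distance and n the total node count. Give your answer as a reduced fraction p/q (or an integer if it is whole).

Distances from Carol: Alice:1, Ben:2, Eli:2, Gus:1, Iris:1, Jamal:2, Jon:2, Simone:1. Sum = 12.
n = 9, so closeness = 8/12 = 2/3.

2/3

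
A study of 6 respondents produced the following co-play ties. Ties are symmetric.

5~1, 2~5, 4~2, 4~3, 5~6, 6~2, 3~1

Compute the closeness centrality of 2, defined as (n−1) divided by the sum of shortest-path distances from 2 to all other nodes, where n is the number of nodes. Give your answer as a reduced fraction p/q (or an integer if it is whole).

5/7

Distances from 2: 1:2, 3:2, 4:1, 5:1, 6:1. Sum = 7.
n = 6, so closeness = 5/7.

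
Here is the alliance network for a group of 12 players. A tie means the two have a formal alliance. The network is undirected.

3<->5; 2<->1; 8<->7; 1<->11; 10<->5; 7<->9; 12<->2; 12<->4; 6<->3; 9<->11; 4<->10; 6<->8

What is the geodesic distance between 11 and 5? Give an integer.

6

One shortest route is 11 – 1 – 2 – 12 – 4 – 10 – 5, which uses 6 edges, and at distance 5 from 11 we only reach {3, 10}, which does not include 5. So d(11,5) = 6.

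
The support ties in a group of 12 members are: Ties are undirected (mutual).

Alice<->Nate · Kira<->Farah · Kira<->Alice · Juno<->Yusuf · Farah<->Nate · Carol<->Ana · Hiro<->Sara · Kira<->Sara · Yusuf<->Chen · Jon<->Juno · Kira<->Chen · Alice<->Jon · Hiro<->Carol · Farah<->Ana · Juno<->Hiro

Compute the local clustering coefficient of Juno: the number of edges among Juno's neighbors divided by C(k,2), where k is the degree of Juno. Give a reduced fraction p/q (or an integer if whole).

0

Juno's neighbors: Hiro, Jon, and Yusuf (k = 3).
Possible neighbor pairs: C(3,2) = 3. Edges among them: none → e = 0.
Clustering(Juno) = 0/3 = 0.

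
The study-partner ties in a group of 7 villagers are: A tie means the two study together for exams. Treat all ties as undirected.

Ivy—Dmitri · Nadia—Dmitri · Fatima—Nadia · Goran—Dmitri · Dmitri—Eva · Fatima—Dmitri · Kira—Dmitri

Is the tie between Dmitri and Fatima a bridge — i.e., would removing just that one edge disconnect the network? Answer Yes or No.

Even without that edge, Dmitri still reaches Fatima via Dmitri – Nadia – Fatima, so the network stays connected. Not a bridge.

No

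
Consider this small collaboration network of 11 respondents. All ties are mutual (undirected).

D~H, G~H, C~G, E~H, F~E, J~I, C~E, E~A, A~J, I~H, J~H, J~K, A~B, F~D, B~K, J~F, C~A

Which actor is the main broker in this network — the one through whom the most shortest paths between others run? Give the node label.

J

Unnormalized betweenness of each node: A:55/6, B:5/4, C:11/4, D:7/12, E:35/6, F:41/12, G:7/6, H:35/3, I:0, J:85/6, K:2.
J has the largest value, 85/6, making it the main broker — the node through which the most shortest paths run.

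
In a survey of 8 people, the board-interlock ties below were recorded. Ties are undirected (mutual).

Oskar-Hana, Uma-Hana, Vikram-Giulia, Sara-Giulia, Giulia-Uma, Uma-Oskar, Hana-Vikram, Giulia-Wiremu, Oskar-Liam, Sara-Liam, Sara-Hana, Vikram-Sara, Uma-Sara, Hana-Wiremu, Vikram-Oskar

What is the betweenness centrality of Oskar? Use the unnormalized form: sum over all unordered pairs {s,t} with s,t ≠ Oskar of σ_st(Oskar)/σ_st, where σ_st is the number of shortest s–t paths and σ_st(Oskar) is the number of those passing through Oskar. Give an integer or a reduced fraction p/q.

Pairs whose geodesics pass through Oskar — Liam–Hana: 1/2; Liam–Wiremu: 1/3; Liam–Vikram: 1/2; Liam–Uma: 1/2; Vikram–Uma: 1/4.
All other pairs contribute 0.
Summing the contributions gives betweenness(Oskar) = 25/12.

25/12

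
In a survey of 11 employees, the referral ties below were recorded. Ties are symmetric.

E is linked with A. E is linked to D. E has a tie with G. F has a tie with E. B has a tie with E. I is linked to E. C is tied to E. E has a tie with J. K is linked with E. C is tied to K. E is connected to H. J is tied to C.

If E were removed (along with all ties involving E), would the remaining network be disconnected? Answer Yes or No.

Yes

Removing E leaves {C, J, and K} with no path to {F}, so the network splits into 8 components. E is a cut vertex.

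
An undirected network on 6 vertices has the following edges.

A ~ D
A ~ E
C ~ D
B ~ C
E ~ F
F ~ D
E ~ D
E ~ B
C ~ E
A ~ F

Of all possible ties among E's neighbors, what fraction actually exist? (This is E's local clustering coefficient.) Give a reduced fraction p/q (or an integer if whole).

E's neighbors: A, B, C, D, and F (k = 5).
Possible neighbor pairs: C(5,2) = 10. Edges among them: A–D, A–F, B–C, C–D, D–F → e = 5.
Clustering(E) = 5/10 = 1/2.

1/2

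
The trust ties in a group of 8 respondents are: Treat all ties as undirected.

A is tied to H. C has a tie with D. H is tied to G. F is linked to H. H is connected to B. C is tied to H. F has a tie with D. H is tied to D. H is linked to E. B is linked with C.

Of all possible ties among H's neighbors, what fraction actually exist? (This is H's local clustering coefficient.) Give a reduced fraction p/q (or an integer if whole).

H's neighbors: A, B, C, D, E, F, and G (k = 7).
Possible neighbor pairs: C(7,2) = 21. Edges among them: B–C, C–D, D–F → e = 3.
Clustering(H) = 3/21 = 1/7.

1/7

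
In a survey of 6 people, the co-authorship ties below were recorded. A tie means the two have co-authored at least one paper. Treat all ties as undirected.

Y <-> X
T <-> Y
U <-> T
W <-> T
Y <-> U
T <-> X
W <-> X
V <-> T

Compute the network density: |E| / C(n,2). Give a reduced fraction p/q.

There are 8 edges and 6 nodes, so the maximum possible is C(6,2) = 15.
Density = 8/15.

8/15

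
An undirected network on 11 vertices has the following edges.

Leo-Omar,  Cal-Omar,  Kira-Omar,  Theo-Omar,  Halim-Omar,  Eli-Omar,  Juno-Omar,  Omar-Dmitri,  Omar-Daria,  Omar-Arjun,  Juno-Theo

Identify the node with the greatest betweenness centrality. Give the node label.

Omar

Unnormalized betweenness of each node: Arjun:0, Cal:0, Daria:0, Dmitri:0, Eli:0, Halim:0, Juno:0, Kira:0, Leo:0, Omar:44, Theo:0.
Omar has the largest value, 44, making it the main broker — the node through which the most shortest paths run.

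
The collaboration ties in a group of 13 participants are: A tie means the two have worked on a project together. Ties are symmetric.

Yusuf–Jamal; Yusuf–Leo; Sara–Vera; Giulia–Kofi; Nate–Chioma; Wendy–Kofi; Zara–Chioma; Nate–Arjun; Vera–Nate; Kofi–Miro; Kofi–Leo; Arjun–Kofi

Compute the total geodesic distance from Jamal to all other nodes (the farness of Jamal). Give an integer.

Distances from Jamal: Arjun:4, Chioma:6, Giulia:4, Kofi:3, Leo:2, Miro:4, Nate:5, Sara:7, Vera:6, Wendy:4, Yusuf:1, Zara:7.
Sum = 4 + 6 + 4 + 3 + 2 + 4 + 5 + 7 + 6 + 4 + 1 + 7 = 53.

53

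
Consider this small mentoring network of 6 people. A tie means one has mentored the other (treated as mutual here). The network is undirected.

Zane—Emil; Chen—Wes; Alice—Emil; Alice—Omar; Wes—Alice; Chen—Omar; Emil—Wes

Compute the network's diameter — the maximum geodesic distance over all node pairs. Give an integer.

Eccentricity of each node (its greatest distance to any other): Alice:2, Chen:3, Emil:2, Omar:3, Wes:2, Zane:3.
The maximum eccentricity is 3, realized for instance by the pair Chen–Zane via Chen – Wes – Emil – Zane. So the diameter is 3.

3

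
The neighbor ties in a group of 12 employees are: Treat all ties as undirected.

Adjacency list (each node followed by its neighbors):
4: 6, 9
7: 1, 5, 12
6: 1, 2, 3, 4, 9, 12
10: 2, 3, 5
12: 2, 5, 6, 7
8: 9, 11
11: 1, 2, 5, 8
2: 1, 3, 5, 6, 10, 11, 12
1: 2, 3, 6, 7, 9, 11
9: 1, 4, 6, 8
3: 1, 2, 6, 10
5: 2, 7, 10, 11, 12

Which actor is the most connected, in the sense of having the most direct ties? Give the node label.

2

Degrees — 1:6, 2:7, 3:4, 4:2, 5:5, 6:6, 7:3, 8:2, 9:4, 10:3, 11:4, 12:4.
The maximum is 7, attained only by 2.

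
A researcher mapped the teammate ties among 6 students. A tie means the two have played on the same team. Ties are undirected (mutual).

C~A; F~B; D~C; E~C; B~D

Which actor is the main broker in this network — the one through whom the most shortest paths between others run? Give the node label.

Unnormalized betweenness of each node: A:0, B:4, C:7, D:6, E:0, F:0.
C has the largest value, 7, making it the main broker — the node through which the most shortest paths run.

C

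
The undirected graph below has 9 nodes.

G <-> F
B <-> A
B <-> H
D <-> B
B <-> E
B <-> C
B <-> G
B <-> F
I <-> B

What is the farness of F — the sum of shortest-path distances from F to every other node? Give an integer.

Distances from F: A:2, B:1, C:2, D:2, E:2, G:1, H:2, I:2.
Sum = 2 + 1 + 2 + 2 + 2 + 1 + 2 + 2 = 14.

14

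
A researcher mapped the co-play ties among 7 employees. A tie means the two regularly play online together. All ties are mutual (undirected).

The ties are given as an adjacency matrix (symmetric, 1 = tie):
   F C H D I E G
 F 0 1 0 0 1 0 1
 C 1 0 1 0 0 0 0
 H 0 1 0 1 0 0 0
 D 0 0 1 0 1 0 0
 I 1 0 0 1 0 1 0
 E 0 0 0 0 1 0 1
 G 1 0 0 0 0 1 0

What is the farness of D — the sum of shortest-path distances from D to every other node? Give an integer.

Distances from D: C:2, E:2, F:2, G:3, H:1, I:1.
Sum = 2 + 2 + 2 + 3 + 1 + 1 = 11.

11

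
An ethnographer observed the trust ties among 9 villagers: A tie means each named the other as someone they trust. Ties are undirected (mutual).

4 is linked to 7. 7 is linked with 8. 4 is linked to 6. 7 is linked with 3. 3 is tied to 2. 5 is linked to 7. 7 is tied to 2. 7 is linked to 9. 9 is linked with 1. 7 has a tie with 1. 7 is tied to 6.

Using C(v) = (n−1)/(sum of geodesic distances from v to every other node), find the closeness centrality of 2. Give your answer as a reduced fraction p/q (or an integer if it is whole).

4/7

Distances from 2: 1:2, 3:1, 4:2, 5:2, 6:2, 7:1, 8:2, 9:2. Sum = 14.
n = 9, so closeness = 8/14 = 4/7.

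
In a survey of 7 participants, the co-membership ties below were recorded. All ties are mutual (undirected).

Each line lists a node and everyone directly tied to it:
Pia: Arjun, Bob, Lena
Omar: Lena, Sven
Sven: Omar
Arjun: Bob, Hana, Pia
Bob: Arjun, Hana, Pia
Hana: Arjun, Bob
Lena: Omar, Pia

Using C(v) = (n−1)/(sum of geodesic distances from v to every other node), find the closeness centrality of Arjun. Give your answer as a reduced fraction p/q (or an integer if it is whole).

1/2

Distances from Arjun: Bob:1, Hana:1, Lena:2, Omar:3, Pia:1, Sven:4. Sum = 12.
n = 7, so closeness = 6/12 = 1/2.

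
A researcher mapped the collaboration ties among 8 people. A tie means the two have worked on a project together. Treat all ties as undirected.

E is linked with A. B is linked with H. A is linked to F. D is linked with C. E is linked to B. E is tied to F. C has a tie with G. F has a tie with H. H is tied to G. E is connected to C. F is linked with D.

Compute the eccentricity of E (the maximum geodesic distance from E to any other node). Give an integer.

Distances from E: A:1, B:1, C:1, D:2, F:1, G:2, H:2.
The largest is 2 (to H, G, and D), so the eccentricity of E is 2.

2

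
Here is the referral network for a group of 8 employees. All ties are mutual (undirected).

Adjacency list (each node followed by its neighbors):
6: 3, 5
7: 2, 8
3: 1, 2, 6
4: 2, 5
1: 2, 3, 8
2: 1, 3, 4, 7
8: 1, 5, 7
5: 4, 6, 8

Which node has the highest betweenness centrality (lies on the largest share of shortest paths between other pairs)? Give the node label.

Unnormalized betweenness of each node: 1:3/2, 2:5, 3:5/2, 4:1, 5:7/2, 6:1, 7:1/2, 8:3.
2 has the largest value, 5, making it the main broker — the node through which the most shortest paths run.

2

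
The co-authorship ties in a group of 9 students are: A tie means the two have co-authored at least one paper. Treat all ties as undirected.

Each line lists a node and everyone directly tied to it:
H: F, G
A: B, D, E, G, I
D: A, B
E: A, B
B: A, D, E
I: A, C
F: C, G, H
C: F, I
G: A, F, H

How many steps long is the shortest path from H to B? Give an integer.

3

One shortest route is H – G – A – B, which uses 3 edges, and at distance 2 from H we only reach {A, C}, which does not include B. So d(H,B) = 3.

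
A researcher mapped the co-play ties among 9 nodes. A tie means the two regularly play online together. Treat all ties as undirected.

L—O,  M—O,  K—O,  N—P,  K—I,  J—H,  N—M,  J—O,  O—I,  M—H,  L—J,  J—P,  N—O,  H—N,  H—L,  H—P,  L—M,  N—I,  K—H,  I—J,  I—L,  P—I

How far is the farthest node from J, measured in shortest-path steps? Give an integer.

Distances from J: H:1, I:1, K:2, L:1, M:2, N:2, O:1, P:1.
The largest is 2 (to N, K, and M), so the eccentricity of J is 2.

2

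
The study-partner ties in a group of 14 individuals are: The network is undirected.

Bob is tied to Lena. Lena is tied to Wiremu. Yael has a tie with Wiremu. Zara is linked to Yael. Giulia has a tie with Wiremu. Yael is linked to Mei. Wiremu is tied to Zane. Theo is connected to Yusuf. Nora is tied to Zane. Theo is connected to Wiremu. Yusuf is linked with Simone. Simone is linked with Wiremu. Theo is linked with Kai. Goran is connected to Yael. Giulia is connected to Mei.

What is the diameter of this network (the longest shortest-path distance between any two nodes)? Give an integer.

Eccentricity of each node (its greatest distance to any other): Bob:4, Giulia:3, Goran:4, Kai:4, Lena:3, Mei:4, Nora:4, Simone:3, Theo:3, Wiremu:2, Yael:3, Yusuf:4, Zane:3, Zara:4.
The maximum eccentricity is 4, realized for instance by the pair Bob–Mei via Bob – Lena – Wiremu – Yael – Mei. So the diameter is 4.

4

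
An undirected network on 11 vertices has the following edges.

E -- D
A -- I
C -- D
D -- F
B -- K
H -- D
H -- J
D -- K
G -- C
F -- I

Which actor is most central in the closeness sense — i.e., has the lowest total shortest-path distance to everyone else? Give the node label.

D

Farness (sum of distances to all others) for each node — A:37, B:32, C:23, D:16, E:25, F:21, G:32, H:23, I:28, J:32, K:23.
The smallest farness is 16, for D, so D has the highest closeness.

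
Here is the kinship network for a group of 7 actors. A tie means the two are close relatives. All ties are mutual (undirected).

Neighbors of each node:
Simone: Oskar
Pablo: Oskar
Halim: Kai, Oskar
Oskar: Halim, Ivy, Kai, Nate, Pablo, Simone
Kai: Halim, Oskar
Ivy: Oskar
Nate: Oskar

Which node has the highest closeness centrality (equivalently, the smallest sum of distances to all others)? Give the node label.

Farness (sum of distances to all others) for each node — Halim:10, Ivy:11, Kai:10, Nate:11, Oskar:6, Pablo:11, Simone:11.
The smallest farness is 6, for Oskar, so Oskar has the highest closeness.

Oskar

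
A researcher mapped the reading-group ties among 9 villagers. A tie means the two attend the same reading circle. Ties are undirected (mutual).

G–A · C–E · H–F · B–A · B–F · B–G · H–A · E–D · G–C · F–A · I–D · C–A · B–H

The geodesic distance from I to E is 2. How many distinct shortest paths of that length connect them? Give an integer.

The shortest distance is 2, and the only length-2 path is I–D–E. So there is exactly 1 shortest path.

1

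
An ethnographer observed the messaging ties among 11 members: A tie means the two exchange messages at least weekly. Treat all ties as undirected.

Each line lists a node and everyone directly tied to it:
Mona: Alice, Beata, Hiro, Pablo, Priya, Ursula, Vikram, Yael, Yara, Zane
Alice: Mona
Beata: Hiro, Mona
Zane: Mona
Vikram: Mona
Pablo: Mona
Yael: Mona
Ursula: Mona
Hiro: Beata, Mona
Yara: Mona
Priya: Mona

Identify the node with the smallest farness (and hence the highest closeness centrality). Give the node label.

Mona

Farness (sum of distances to all others) for each node — Alice:19, Beata:18, Hiro:18, Mona:10, Pablo:19, Priya:19, Ursula:19, Vikram:19, Yael:19, Yara:19, Zane:19.
The smallest farness is 10, for Mona, so Mona has the highest closeness.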